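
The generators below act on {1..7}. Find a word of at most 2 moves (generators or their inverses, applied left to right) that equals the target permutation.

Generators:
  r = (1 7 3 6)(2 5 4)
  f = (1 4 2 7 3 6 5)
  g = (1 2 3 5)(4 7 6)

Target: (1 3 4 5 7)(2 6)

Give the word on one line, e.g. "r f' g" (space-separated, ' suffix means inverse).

  after f': (1 5 6 3 7 2 4)
  after g': (1 3 4 5 7)(2 6)

f' g'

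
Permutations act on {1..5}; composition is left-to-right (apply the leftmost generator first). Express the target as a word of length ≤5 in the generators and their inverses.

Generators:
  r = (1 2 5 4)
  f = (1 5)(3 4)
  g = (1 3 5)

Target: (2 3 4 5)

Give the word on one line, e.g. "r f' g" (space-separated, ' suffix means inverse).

r' f g g

  after r': (1 4 5 2)
  after f: (1 3 4)(2 5)
  after g: (1 5 2)(3 4)
  after g: (2 3 4 5)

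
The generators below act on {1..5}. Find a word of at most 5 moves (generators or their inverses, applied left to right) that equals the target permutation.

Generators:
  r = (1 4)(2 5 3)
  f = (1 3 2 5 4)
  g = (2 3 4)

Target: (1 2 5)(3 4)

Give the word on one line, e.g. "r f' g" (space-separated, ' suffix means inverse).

g f r

  after g: (2 3 4)
  after f: (1 3)(4 5)
  after r: (1 2 5)(3 4)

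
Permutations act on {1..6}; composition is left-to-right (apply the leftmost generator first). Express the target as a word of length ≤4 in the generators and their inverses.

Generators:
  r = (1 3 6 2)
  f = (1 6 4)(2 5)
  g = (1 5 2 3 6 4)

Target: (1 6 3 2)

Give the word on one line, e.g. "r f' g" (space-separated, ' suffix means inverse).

  after g: (1 5 2 3 6 4)
  after f': (1 2 3)
  after r': (1 6 3 2)

g f' r'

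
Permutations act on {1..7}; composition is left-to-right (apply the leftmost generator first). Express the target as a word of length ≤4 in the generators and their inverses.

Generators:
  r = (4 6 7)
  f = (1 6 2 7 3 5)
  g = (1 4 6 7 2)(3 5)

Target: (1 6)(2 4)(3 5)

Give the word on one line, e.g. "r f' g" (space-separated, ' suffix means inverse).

  after r: (4 6 7)
  after g': (1 2 7)(3 5)
  after g': (1 7 2 6 4)
  after g': (1 6)(2 4)(3 5)

r g' g' g'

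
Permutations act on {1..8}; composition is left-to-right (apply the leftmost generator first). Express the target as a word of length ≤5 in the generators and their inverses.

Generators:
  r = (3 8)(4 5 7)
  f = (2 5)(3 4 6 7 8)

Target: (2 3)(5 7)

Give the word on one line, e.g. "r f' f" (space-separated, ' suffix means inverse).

  after f: (2 5)(3 4 6 7 8)
  after r: (2 7 3 5)(4 6)
  after f: (2 8 3)(4 7)
  after r: (2 3)(5 7)

f r f r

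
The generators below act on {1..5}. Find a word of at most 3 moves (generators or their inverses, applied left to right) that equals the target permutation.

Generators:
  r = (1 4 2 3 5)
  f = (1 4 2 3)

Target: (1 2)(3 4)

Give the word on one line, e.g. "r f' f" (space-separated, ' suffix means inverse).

  after f': (1 3 2 4)
  after f': (1 2)(3 4)

f' f'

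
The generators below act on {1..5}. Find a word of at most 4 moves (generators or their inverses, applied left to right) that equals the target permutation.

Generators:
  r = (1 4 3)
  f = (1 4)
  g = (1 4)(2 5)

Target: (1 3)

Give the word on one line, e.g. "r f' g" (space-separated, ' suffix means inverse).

f' r

  after f': (1 4)
  after r: (1 3)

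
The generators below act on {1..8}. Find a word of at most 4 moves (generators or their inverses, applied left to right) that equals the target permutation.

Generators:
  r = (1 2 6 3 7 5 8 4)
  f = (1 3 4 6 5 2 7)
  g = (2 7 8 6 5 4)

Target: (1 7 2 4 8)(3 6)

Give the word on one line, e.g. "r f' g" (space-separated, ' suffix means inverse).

f' r' g r

  after f': (1 7 2 5 6 4 3)
  after r': (1 3 4 6 8 5 2 7)
  after g: (1 3 2 8 4 5 7)
  after r: (1 7 2 4 8)(3 6)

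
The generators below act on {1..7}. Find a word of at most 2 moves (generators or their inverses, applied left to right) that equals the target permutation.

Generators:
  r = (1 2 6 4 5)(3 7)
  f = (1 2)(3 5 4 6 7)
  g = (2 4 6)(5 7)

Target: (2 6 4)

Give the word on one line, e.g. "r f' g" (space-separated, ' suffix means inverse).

  after g: (2 4 6)(5 7)
  after g: (2 6 4)

g g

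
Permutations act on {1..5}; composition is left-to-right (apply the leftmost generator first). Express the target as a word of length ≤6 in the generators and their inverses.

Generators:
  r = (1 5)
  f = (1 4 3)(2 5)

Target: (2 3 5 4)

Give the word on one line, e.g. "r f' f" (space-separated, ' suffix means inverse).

f r' f r' f

  after f: (1 4 3)(2 5)
  after r': (1 4 3 5 2)
  after f: (1 3 2 4)
  after r': (1 3 2 4 5)
  after f: (2 3 5 4)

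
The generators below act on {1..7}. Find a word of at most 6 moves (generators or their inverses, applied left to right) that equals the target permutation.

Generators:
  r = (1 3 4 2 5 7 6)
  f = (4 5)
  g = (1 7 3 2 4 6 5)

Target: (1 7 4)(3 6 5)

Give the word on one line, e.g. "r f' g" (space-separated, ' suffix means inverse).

f r f g'

  after f: (4 5)
  after r: (1 3 4 7 6)(2 5)
  after f: (1 3 5 2 4 7 6)
  after g': (1 7 4)(3 6 5)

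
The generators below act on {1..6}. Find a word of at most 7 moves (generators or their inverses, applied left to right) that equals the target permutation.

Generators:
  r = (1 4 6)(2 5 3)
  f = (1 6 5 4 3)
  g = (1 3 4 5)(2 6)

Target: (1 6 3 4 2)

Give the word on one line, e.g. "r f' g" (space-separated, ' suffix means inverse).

r r f g f

  after r: (1 4 6)(2 5 3)
  after r: (1 6 4)(2 3 5)
  after f: (1 5 2)(3 4 6)
  after g: (2 3 5 6 4)
  after f: (1 6 3 4 2)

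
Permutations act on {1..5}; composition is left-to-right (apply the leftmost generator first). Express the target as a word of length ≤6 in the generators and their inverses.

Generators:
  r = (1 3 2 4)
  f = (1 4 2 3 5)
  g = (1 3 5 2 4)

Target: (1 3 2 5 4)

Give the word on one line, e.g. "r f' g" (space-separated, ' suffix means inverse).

g' r f' g r'

  after g': (1 4 2 5 3)
  after r: (2 5)
  after f': (1 5 4)(2 3)
  after g: (1 2 5)(3 4)
  after r': (1 3 2 5 4)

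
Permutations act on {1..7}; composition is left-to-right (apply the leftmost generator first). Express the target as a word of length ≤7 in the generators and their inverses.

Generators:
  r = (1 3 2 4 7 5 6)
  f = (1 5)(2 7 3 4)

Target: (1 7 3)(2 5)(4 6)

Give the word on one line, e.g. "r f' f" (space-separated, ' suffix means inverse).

  after f: (1 5)(2 7 3 4)
  after r: (1 6)(2 5 3 7)
  after f': (1 6 5 7 4 3 2)
  after r': (1 5 4)(2 6 7)
  after r': (1 7 3)(2 5)(4 6)

f r f' r' r'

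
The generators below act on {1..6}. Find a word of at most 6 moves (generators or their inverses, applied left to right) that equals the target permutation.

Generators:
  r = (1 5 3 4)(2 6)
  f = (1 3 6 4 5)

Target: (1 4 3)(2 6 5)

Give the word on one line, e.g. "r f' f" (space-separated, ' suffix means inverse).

r r f' r'

  after r: (1 5 3 4)(2 6)
  after r: (1 3)(4 5)
  after f': (3 5 6)
  after r': (1 4 3)(2 6 5)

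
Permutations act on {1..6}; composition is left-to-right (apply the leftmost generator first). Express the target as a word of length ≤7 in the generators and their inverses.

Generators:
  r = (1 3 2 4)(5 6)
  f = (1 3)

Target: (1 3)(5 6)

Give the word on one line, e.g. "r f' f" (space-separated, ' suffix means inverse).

r' f r' f' r'

  after r': (1 4 2 3)(5 6)
  after f: (1 4 2)(5 6)
  after r': (1 2 4 3)
  after f': (1 2 4)
  after r': (1 3)(5 6)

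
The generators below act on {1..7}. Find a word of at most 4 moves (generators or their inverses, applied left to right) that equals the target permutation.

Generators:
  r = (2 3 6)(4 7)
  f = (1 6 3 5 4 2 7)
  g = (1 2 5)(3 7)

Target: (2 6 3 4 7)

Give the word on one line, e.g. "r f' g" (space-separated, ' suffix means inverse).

  after g': (1 5 2)(3 7)
  after g': (1 2 5)
  after g': (3 7)
  after r': (2 6 3 4 7)

g' g' g' r'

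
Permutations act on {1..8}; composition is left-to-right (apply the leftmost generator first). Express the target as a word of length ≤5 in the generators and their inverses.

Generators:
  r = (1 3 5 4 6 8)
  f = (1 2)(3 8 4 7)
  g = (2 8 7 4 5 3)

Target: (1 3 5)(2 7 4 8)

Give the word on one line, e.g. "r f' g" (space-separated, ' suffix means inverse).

  after g: (2 8 7 4 5 3)
  after g: (2 7 5)(3 8 4)
  after f': (1 2 4 7 5)
  after g': (1 3 5)(2 7 4 8)

g g f' g'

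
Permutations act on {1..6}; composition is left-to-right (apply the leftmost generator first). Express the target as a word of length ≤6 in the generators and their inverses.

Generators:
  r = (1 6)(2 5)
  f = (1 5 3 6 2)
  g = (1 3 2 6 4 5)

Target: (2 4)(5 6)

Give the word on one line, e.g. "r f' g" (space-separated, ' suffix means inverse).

f r' g' f' g

  after f: (1 5 3 6 2)
  after r': (1 2 6 5 3)
  after g': (1 3 5)(4 6)
  after f': (1 5 2 6 4 3)
  after g: (2 4)(5 6)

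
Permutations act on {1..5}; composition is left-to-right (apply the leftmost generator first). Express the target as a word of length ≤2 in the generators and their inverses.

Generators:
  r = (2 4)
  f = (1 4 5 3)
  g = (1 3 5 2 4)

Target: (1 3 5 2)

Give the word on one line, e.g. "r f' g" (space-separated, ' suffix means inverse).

r g

  after r: (2 4)
  after g: (1 3 5 2)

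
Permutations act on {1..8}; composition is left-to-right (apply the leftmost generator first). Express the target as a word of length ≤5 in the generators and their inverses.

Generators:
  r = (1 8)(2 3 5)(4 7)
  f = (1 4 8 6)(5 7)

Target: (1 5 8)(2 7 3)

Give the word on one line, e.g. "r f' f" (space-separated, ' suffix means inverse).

  after f: (1 4 8 6)(5 7)
  after r': (1 7 3 2 5 4)(6 8)
  after f: (1 5 8)(2 7 3)

f r' f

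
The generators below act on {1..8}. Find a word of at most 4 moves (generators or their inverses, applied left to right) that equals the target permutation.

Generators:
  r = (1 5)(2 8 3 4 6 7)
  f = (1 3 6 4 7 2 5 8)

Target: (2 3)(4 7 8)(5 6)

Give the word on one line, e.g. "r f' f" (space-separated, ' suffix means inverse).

  after r: (1 5)(2 8 3 4 6 7)
  after f: (1 8 6 2)(3 7 5)
  after f: (2 3)(4 7 8)(5 6)

r f f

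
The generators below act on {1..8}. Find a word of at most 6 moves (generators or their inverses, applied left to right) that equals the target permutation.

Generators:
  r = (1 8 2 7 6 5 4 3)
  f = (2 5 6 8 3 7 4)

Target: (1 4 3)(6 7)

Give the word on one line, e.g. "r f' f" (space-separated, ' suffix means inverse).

r f' r' f' r'

  after r: (1 8 2 7 6 5 4 3)
  after f': (1 6 2 3)(4 8)(5 7)
  after r': (1 7 6 8 5 2 4)
  after f': (1 3 8 2 7 5 4)
  after r': (1 4 3)(6 7)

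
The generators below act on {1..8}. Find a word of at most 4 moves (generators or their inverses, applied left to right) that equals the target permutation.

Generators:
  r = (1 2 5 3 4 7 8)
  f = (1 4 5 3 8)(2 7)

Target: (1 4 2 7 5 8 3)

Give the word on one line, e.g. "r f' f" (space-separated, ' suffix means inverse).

  after r': (1 8 7 4 3 5 2)
  after r': (1 7 3 2 8 4 5)
  after r': (1 4 2 7 5 8 3)

r' r' r'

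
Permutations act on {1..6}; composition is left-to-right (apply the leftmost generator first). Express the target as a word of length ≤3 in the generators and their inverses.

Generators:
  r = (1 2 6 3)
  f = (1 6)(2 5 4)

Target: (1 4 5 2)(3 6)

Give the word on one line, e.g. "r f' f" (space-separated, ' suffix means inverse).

r f'

  after r: (1 2 6 3)
  after f': (1 4 5 2)(3 6)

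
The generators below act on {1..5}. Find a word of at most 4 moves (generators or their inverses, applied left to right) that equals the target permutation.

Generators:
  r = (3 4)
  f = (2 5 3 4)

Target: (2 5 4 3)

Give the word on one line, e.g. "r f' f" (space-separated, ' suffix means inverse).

f' r f'

  after f': (2 4 3 5)
  after r: (2 3 5)
  after f': (2 5 4 3)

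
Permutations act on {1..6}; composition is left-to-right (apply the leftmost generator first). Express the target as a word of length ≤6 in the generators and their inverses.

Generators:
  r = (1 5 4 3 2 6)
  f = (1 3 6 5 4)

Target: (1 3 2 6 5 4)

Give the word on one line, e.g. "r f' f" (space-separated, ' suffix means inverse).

r f' r' f r'

  after r: (1 5 4 3 2 6)
  after f': (1 6 4)(2 3)
  after r': (1 2 4 6 5)
  after f: (1 2)(3 6 4 5)
  after r': (1 3 2 6 5 4)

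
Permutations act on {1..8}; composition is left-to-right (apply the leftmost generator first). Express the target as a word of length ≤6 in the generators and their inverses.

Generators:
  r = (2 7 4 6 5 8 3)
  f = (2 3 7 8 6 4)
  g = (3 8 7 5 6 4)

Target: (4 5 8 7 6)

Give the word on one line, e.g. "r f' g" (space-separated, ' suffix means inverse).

  after f': (2 4 6 8 7 3)
  after g: (2 3)(5 6 7 8)
  after g: (2 8 6 5 4 3)
  after g: (2 7 5 3)(4 8)
  after r': (4 5 8 7 6)

f' g g g r'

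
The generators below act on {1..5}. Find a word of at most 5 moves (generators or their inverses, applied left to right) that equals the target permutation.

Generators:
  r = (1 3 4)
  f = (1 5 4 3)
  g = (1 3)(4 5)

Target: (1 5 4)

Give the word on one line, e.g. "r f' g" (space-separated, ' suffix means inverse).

  after g: (1 3)(4 5)
  after r: (1 4 5)
  after g': (1 5 3)
  after r: (1 5 4)

g r g' r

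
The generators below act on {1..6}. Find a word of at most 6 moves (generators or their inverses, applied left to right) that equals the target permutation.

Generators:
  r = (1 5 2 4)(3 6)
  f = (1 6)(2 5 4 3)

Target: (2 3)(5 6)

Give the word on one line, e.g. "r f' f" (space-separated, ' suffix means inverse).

  after f': (1 6)(2 3 4 5)
  after r': (1 3 2 6 4)
  after f': (1 4 6 5 2)
  after f': (1 5 3 4)(2 6)
  after r': (2 3)(5 6)

f' r' f' f' r'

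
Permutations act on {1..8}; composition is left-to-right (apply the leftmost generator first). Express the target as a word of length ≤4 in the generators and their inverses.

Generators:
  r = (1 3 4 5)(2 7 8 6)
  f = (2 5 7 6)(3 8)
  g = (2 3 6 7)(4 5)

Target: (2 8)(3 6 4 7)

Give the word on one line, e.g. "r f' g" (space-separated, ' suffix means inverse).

  after g: (2 3 6 7)(4 5)
  after f': (2 8 3 7 6 5 4)
  after g': (2 8)(3 6 4 7)

g f' g'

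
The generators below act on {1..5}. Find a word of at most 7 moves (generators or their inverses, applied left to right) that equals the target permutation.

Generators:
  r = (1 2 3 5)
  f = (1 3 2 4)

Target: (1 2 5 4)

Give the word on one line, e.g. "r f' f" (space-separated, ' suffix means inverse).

  after r: (1 2 3 5)
  after f: (1 4)(3 5)
  after r': (1 4 5 2)
  after r': (1 4 3 2 5)
  after f': (1 2 5 4)

r f r' r' f'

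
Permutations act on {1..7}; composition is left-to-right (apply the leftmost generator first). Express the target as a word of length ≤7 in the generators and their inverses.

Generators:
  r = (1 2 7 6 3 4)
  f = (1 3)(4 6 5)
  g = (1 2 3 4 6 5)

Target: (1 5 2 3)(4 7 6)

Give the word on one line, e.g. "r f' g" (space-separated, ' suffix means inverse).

g' g' r g f'

  after g': (1 5 6 4 3 2)
  after g': (1 6 3)(2 5 4)
  after r: (1 3 2 5)(4 7 6)
  after g: (1 4 7 5 2)
  after f': (1 5 2 3)(4 7 6)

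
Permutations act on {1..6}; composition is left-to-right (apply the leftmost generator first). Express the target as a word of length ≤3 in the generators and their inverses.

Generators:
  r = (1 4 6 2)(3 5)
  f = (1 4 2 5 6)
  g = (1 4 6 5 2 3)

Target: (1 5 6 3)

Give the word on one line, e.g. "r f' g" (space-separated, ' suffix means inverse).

g r f'

  after g: (1 4 6 5 2 3)
  after r: (1 6 3 4 2 5)
  after f': (1 5 6 3)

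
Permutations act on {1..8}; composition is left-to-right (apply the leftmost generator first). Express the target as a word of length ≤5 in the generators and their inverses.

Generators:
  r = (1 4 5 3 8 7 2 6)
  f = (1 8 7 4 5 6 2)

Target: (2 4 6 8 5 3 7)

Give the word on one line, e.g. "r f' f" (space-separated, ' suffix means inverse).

  after f': (1 2 6 5 4 7 8)
  after r: (1 6 3 8 4 2)
  after r: (2 4 6 8 5 3 7)

f' r r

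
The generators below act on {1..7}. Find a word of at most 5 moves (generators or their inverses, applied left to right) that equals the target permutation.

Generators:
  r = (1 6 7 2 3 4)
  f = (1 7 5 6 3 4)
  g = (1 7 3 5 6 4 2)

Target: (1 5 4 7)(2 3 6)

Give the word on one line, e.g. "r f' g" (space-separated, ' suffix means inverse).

r f' r' r' r'

  after r: (1 6 7 2 3 4)
  after f': (1 5 7 2 6)
  after r': (1 5 6 4 3 2)
  after r': (1 5)(2 4)(3 7 6)
  after r': (1 5 4 7)(2 3 6)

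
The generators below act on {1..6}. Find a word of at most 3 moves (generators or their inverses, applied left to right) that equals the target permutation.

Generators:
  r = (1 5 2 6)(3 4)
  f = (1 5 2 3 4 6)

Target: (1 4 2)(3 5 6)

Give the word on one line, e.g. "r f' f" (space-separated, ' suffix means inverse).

f' f'

  after f': (1 6 4 3 2 5)
  after f': (1 4 2)(3 5 6)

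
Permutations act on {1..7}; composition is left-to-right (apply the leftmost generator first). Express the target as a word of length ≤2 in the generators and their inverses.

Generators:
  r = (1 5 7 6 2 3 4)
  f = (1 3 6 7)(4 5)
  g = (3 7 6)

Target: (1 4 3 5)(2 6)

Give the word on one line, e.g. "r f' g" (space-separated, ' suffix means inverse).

  after r: (1 5 7 6 2 3 4)
  after f: (1 4 3 5)(2 6)

r f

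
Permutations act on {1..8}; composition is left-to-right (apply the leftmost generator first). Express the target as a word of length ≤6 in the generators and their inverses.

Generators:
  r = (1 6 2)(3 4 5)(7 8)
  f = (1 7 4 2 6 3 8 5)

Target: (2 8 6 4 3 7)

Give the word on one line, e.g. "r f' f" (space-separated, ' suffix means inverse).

  after f': (1 5 8 3 6 2 4 7)
  after r': (1 4 8 5 7 2 3)
  after f: (1 2 8)(3 7 6)(4 5)
  after r': (1 6 5 3 8 2 7)
  after r': (2 8 6 4 3 7)

f' r' f r' r'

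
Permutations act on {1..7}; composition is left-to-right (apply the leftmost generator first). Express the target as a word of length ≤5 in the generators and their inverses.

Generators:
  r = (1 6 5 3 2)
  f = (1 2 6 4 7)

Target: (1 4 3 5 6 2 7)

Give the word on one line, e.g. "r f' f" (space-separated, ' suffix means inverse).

  after f': (1 7 4 6 2)
  after f': (1 4 2 7 6)
  after r': (1 4 3 5 6 2 7)

f' f' r'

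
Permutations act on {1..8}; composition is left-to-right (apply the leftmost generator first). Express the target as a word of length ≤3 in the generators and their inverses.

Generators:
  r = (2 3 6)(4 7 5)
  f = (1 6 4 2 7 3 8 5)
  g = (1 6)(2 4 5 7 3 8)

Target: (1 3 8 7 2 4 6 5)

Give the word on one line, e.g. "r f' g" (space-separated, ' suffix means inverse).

  after f: (1 6 4 2 7 3 8 5)
  after r': (1 3 8 7 2 4 6 5)

f r'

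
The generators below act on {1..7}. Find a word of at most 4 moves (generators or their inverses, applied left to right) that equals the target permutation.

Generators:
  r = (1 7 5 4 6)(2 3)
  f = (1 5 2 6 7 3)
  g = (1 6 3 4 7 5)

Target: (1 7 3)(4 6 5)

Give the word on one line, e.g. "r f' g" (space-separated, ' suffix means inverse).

g' g'

  after g': (1 5 7 4 3 6)
  after g': (1 7 3)(4 6 5)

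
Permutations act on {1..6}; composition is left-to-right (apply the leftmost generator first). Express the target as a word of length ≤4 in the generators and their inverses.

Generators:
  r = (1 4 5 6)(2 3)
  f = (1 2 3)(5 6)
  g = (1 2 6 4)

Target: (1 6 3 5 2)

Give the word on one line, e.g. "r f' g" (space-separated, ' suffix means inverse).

  after r: (1 4 5 6)(2 3)
  after g': (1 6 4 5 2 3)
  after r': (1 5 3 6)
  after f': (1 6 3 5 2)

r g' r' f'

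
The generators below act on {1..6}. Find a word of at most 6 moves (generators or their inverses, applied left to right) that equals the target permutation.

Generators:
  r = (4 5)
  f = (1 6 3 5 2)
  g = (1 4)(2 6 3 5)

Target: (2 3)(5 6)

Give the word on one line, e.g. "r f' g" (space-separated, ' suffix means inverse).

  after g': (1 4)(2 5 3 6)
  after r': (1 5 3 6 2 4)
  after r': (1 4)(2 5 3 6)
  after g': (2 3)(5 6)

g' r' r' g'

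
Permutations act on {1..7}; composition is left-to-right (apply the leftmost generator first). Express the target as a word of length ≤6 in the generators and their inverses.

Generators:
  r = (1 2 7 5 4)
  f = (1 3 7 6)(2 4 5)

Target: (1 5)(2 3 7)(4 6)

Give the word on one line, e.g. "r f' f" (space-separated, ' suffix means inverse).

f' r' f' r

  after f': (1 6 7 3)(2 5 4)
  after r': (1 6 2 7 3 4)
  after f': (1 7)(2 3)(4 6 5)
  after r: (1 5)(2 3 7)(4 6)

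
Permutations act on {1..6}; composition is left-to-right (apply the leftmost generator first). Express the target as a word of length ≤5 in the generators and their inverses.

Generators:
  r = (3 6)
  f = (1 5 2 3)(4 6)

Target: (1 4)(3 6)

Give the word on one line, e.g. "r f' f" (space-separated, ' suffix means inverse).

r f' r f

  after r: (3 6)
  after f': (1 3 4 6 2 5)
  after r: (1 6 2 5)(3 4)
  after f: (1 4)(3 6)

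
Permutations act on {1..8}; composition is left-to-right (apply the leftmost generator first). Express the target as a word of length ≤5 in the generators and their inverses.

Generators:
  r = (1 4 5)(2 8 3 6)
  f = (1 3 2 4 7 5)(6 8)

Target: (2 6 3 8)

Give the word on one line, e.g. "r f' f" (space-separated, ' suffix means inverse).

  after r: (1 4 5)(2 8 3 6)
  after f': (1 2 6 3 8)(4 7)
  after r': (1 6 8 5 4 7)(2 3)
  after r': (1 3 6 2 8 4 7 5)
  after f': (2 6 3 8)

r f' r' r' f'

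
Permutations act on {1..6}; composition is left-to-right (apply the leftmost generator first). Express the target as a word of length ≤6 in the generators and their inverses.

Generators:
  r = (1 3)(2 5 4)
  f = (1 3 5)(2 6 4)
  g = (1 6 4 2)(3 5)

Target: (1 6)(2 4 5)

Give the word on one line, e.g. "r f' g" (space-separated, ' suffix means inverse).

g' f' f' r'

  after g': (1 2 4 6)(3 5)
  after f': (1 4 2 6 5)
  after f': (1 6 3)
  after r': (1 6)(2 4 5)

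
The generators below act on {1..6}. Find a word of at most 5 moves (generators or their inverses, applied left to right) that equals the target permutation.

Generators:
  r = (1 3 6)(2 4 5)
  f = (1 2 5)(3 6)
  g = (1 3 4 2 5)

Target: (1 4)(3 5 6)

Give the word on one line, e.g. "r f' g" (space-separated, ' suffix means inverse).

  after g: (1 3 4 2 5)
  after g: (1 4 5 3 2)
  after f: (1 4)(3 5 6)

g g f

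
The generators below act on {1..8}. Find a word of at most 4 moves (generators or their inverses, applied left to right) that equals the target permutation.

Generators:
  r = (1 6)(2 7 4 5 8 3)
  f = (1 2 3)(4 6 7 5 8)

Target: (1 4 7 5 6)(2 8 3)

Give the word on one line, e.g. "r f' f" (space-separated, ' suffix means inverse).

  after f: (1 2 3)(4 6 7 5 8)
  after r': (1 3 6 2 8 7 4)
  after r': (1 8 2 5 4 6 3)
  after f: (1 4 7 5 6)(2 8 3)

f r' r' f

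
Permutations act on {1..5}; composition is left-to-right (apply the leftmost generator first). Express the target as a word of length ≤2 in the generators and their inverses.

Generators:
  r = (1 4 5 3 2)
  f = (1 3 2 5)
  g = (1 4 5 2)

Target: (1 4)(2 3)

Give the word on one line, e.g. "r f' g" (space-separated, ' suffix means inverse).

  after g: (1 4 5 2)
  after f: (1 4)(2 3)

g f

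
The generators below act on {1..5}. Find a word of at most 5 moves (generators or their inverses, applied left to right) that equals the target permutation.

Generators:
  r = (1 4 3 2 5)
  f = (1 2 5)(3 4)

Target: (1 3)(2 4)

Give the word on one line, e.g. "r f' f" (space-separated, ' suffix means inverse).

  after f': (1 5 2)(3 4)
  after r: (2 4)
  after r: (1 4 5)(2 3)
  after f': (1 3)(2 4)

f' r r f'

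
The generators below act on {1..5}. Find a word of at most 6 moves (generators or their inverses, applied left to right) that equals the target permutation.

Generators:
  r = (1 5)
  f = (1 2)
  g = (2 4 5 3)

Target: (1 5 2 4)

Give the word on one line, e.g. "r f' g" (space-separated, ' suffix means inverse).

r' f' g' f g

  after r': (1 5)
  after f': (1 5 2)
  after g': (1 4 2)(3 5)
  after f: (1 4)(3 5)
  after g: (1 5 2 4)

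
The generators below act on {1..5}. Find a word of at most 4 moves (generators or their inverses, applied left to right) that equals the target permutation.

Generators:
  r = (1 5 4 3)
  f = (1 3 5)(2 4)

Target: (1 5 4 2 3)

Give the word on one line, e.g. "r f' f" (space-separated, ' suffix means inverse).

f' f' f' r

  after f': (1 5 3)(2 4)
  after f': (1 3 5)
  after f': (2 4)
  after r: (1 5 4 2 3)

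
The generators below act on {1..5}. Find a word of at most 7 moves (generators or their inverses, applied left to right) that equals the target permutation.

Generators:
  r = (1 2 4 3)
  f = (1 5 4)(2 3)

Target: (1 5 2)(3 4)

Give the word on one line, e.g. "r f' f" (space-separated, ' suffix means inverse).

  after f: (1 5 4)(2 3)
  after r: (1 5 3 4 2)
  after f: (1 4 3)(2 5)
  after f: (2 4)(3 5)
  after f: (1 5 2)(3 4)

f r f f f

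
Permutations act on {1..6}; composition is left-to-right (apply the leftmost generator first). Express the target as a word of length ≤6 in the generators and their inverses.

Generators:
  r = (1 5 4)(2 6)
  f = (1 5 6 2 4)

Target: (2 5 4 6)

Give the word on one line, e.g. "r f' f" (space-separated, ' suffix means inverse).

  after r: (1 5 4)(2 6)
  after f': (2 5)
  after r: (1 5 6 2 4)
  after r: (1 4 5 2)
  after f: (2 5 4 6)

r f' r r f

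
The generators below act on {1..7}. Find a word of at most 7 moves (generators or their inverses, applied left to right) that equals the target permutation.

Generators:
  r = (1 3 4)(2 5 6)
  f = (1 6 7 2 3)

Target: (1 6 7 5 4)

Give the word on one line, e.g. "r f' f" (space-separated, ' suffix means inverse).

  after r': (1 4 3)(2 6 5)
  after f: (1 4)(2 7)(3 6 5)
  after r': (1 3 5)(2 7 6)
  after r': (2 7 5 4 3)
  after f: (1 6 7 5 4)

r' f r' r' f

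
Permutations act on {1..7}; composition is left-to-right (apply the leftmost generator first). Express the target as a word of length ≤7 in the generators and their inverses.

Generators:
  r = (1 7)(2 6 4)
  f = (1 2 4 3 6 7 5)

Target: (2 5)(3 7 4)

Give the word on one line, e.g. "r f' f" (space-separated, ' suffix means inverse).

  after f': (1 5 7 6 3 4 2)
  after r': (1 5)(2 7)(3 6)
  after r': (1 5 7 4 6 3 2)
  after f': (1 7 2 5 6 4 3)
  after r': (2 5)(3 7 4)

f' r' r' f' r'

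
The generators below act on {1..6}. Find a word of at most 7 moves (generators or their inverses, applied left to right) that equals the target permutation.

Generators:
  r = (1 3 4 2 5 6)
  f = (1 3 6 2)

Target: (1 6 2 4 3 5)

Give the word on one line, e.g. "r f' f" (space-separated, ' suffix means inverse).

  after f: (1 3 6 2)
  after f: (1 6)(2 3)
  after r: (2 4)(3 5 6)
  after f': (1 2 4 6)(3 5)
  after f': (1 6 2 4 3 5)

f f r f' f'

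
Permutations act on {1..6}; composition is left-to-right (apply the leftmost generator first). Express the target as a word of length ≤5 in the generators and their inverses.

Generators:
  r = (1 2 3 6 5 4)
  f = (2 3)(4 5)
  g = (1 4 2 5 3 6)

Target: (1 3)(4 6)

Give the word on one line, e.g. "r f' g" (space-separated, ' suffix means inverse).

  after g: (1 4 2 5 3 6)
  after f': (1 5 2 4 3 6)
  after g: (1 3)(4 6)

g f' g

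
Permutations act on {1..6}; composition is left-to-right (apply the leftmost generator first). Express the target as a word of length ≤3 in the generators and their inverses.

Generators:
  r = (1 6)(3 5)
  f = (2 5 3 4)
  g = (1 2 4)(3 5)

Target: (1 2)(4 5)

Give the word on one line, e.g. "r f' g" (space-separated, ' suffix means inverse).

g' f

  after g': (1 4 2)(3 5)
  after f: (1 2)(4 5)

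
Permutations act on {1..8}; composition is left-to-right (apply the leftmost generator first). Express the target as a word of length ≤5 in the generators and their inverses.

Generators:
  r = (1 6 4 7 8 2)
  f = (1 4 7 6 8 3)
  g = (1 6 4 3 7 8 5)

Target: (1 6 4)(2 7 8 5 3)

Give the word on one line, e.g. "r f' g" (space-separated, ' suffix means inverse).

r' f r' g' f

  after r': (1 2 8 7 4 6)
  after f: (1 2 3)(4 8 6)
  after r': (1 8)(2 3)(4 7)
  after g': (1 7 6)(2 4 3)(5 8)
  after f: (1 6 4)(2 7 8 5 3)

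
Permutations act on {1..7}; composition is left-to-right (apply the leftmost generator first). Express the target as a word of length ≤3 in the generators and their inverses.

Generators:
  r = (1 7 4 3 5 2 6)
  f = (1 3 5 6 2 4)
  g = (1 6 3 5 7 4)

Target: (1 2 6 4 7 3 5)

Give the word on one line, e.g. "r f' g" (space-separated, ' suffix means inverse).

g' f'

  after g': (1 4 7 5 3 6)
  after f': (1 2 6 4 7 3 5)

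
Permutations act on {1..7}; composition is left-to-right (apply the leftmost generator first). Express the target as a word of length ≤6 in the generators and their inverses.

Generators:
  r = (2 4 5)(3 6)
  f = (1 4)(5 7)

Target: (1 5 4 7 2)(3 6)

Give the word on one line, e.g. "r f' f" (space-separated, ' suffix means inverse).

  after r': (2 5 4)(3 6)
  after r': (2 4 5)
  after f: (1 4 7 5 2)
  after r: (1 5 4 7 2)(3 6)

r' r' f r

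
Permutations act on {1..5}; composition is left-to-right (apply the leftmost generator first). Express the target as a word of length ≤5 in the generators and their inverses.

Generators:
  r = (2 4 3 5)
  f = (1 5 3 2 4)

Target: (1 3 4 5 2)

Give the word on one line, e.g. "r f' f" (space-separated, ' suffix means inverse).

f' r f' r'

  after f': (1 4 2 3 5)
  after r: (1 3 2 5)
  after f': (1 5 4 2)
  after r': (1 3 4 5 2)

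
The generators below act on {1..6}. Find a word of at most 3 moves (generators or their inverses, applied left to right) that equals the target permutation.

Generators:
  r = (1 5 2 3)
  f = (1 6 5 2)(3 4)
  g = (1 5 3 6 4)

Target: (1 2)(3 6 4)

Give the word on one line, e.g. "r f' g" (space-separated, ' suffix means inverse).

  after g': (1 4 6 3 5)
  after f': (1 3 6 4)(2 5)
  after r': (1 2)(3 6 4)

g' f' r'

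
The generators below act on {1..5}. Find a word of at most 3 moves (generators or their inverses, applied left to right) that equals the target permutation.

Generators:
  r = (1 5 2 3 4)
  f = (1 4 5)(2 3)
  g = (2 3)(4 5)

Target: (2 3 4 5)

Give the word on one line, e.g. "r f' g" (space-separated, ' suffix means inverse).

  after f': (1 5 4)(2 3)
  after g': (1 4)
  after r: (2 3 4 5)

f' g' r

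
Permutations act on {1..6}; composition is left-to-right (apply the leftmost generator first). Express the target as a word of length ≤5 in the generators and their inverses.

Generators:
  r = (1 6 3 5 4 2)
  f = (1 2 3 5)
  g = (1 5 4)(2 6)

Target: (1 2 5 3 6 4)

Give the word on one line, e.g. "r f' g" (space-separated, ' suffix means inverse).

r' g g

  after r': (1 2 4 5 3 6)
  after g: (1 6 5 3 2)
  after g: (1 2 5 3 6 4)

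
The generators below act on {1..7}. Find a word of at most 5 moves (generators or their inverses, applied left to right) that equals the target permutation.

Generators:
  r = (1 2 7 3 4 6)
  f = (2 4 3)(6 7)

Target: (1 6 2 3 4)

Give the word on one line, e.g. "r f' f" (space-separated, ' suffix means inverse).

r f' f' r

  after r: (1 2 7 3 4 6)
  after f': (1 3 2 6)(4 7)
  after f': (1 4 6)(2 7)
  after r: (1 6 2 3 4)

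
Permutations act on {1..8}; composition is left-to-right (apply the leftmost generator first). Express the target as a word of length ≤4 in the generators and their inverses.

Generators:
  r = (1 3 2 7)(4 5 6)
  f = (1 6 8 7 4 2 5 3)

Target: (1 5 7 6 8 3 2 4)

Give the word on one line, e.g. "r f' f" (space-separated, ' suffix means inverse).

  after f: (1 6 8 7 4 2 5 3)
  after r: (1 4 7 5 2 6 8)
  after r: (1 5 7 6 8 3 2 4)

f r r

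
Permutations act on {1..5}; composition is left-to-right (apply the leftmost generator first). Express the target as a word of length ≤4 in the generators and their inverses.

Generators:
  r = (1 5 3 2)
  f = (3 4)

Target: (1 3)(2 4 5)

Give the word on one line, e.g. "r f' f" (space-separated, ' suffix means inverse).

r' f r'

  after r': (1 2 3 5)
  after f: (1 2 4 3 5)
  after r': (1 3)(2 4 5)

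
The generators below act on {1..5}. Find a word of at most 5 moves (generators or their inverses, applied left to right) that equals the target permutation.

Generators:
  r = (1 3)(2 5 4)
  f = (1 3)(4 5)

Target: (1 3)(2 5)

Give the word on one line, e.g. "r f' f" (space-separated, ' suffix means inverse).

  after r: (1 3)(2 5 4)
  after r: (2 4 5)
  after f': (1 3)(2 5)

r r f'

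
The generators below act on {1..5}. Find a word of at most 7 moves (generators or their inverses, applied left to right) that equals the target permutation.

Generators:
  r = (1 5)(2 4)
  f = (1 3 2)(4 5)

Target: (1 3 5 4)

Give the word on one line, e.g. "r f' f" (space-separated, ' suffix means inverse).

  after r: (1 5)(2 4)
  after f': (1 4 3)(2 5)
  after r': (1 2)(3 5 4)
  after f: (2 3 4)
  after f: (1 3 5 4)

r f' r' f f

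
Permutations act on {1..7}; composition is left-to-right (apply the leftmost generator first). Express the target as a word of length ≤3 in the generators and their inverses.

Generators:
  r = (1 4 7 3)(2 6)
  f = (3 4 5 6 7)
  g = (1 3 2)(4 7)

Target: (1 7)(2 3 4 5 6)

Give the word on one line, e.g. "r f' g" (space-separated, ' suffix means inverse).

g' r' f

  after g': (1 2 3)(4 7)
  after r': (1 6 2 7)
  after f: (1 7)(2 3 4 5 6)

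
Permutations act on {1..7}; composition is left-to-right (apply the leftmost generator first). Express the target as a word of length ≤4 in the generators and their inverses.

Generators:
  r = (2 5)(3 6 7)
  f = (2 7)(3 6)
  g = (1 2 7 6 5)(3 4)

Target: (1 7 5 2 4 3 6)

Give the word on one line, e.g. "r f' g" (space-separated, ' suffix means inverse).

g r g' r

  after g: (1 2 7 6 5)(3 4)
  after r: (1 5)(2 3 4 6)
  after g': (1 6)(2 4 7)
  after r: (1 7 5 2 4 3 6)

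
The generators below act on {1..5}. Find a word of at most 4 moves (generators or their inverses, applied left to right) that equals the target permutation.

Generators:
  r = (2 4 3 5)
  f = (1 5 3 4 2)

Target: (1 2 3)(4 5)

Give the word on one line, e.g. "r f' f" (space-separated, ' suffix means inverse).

r f'

  after r: (2 4 3 5)
  after f': (1 2 3)(4 5)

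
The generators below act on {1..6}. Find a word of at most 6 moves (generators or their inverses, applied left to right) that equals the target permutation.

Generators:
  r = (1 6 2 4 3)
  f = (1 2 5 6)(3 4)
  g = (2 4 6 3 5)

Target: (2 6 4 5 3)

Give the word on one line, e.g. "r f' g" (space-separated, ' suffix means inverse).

r g' f' r

  after r: (1 6 2 4 3)
  after g': (1 4 6 5 3)
  after f': (1 3 6 2)(4 5)
  after r: (2 6 4 5 3)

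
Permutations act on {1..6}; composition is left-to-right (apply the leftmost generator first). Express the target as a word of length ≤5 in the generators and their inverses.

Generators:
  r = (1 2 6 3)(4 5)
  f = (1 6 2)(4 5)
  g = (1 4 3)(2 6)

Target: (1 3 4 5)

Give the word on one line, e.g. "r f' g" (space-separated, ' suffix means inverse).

  after f': (1 2 6)(4 5)
  after f': (1 6 2)
  after f': (4 5)
  after g: (1 4 5 3)(2 6)
  after g: (1 3 4 5)

f' f' f' g g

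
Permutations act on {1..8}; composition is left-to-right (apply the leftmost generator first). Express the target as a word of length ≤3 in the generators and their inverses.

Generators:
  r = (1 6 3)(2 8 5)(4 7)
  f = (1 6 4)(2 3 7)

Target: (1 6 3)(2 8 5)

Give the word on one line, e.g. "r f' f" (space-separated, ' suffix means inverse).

r' r'

  after r': (1 3 6)(2 5 8)(4 7)
  after r': (1 6 3)(2 8 5)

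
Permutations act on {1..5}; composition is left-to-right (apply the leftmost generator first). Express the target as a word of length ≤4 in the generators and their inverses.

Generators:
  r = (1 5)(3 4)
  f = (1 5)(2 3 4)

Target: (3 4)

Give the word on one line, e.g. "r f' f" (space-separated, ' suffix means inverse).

  after f': (1 5)(2 4 3)
  after f': (2 3 4)
  after r: (1 5)(2 4)
  after f: (3 4)

f' f' r f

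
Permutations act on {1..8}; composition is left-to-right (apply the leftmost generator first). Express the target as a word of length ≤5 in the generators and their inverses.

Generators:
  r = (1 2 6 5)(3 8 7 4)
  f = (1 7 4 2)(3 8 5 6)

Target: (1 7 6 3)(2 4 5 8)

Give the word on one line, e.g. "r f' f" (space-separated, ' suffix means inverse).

f r f'

  after f: (1 7 4 2)(3 8 5 6)
  after r: (1 4 6 8)(3 7)
  after f': (1 7 6 3)(2 4 5 8)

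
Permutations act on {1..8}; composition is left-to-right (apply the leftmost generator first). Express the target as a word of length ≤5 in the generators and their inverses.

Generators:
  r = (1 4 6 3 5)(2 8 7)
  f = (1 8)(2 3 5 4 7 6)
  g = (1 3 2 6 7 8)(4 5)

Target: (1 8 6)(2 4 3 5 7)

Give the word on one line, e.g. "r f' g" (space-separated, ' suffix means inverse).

  after g': (1 8 7 6 2 3)(4 5)
  after r: (1 7 3 4)(2 5 6 8)
  after g: (1 8 6)(2 4 3 5 7)

g' r g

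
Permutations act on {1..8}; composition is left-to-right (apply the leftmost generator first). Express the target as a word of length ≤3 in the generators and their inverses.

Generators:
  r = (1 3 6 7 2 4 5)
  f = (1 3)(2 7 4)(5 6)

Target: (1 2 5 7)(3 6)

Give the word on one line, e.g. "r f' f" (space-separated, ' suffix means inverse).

r' r' f

  after r': (1 5 4 2 7 6 3)
  after r': (1 4 7 3 5 2 6)
  after f: (1 2 5 7)(3 6)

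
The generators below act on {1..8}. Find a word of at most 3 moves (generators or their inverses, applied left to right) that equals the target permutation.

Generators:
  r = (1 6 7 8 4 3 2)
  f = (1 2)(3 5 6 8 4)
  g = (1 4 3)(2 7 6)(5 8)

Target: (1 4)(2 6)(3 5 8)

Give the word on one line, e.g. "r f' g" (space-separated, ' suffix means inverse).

  after g: (1 4 3)(2 7 6)(5 8)
  after r: (1 3 6)(2 8 5 4)
  after f': (1 4)(2 6)(3 5 8)

g r f'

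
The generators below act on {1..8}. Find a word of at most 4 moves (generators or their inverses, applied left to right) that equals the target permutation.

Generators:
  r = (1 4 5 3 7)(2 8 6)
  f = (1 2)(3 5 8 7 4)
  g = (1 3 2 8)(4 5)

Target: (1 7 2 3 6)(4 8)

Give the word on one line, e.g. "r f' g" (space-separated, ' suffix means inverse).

g' g' r f

  after g': (1 8 2 3)(4 5)
  after g': (1 2)(3 8)
  after r: (1 8 7)(2 4 5 3 6)
  after f: (1 7 2 3 6)(4 8)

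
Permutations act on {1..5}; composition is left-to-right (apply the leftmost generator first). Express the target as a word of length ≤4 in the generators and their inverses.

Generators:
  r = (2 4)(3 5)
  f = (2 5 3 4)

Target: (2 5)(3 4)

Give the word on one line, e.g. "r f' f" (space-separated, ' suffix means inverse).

  after r: (2 4)(3 5)
  after f': (2 3)
  after f': (2 5)(3 4)

r f' f'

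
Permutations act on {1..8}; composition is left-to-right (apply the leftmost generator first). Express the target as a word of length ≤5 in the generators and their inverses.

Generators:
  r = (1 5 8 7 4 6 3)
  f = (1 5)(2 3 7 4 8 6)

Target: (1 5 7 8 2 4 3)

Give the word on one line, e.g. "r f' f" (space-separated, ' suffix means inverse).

f' f' f' r' f

  after f': (1 5)(2 6 8 4 7 3)
  after f': (2 8 7)(3 6 4)
  after f': (1 5)(2 4)(3 8)(6 7)
  after r': (2 7 4)(3 5)(6 8)
  after f: (1 5 7 8 2 4 3)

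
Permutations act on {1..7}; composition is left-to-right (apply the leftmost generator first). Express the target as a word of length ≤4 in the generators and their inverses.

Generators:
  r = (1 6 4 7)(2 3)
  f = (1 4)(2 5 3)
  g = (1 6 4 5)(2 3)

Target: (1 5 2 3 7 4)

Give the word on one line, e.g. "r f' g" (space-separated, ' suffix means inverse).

f' g r'

  after f': (1 4)(2 3 5)
  after g: (1 5 3)(4 6)
  after r': (1 5 2 3 7 4)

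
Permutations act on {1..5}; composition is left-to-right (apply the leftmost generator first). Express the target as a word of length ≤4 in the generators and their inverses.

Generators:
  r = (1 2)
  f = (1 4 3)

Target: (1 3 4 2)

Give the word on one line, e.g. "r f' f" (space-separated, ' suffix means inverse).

f f r

  after f: (1 4 3)
  after f: (1 3 4)
  after r: (1 3 4 2)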